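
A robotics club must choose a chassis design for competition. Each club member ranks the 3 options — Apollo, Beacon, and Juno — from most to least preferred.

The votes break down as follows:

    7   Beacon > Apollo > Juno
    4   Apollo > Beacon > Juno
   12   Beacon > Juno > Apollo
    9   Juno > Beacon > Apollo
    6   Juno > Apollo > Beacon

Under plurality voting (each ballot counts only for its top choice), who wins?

First-place vote totals:
  Apollo: 4
  Beacon: 19
  Juno: 15
Beacon has the most first-place votes.

Beacon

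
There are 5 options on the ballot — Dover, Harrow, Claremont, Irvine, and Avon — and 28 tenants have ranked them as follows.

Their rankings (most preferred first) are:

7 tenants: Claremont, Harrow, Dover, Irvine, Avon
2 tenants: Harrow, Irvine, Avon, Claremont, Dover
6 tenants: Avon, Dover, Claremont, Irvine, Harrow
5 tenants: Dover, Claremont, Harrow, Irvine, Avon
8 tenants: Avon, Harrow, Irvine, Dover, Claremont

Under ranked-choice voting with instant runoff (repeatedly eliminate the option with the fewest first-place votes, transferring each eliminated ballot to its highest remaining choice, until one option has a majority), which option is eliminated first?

Round 1: Avon 14, Claremont 7, Dover 5, Harrow 2, Irvine 0. Irvine has the fewest and is eliminated.
Round 2: Avon 14, Claremont 7, Dover 5, Harrow 2. Harrow has the fewest and is eliminated.
Round 3: Avon 16, Claremont 7, Dover 5. Avon has a majority.

Irvine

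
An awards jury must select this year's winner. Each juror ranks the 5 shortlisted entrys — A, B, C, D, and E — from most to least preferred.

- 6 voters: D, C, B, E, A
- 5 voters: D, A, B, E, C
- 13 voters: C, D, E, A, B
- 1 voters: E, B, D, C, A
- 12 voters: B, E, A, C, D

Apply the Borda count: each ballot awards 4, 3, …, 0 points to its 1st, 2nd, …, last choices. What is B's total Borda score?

Borda scores:
  A: 6·0 + 5·3 + 13·1 + 0 + 12·2 = 52
  B: 6·2 + 5·2 + 13·0 + 3 + 12·4 = 73
  C: 6·3 + 5·0 + 13·4 + 1 + 12·1 = 83
  D: 6·4 + 5·4 + 13·3 + 2 + 12·0 = 85
  E: 6·1 + 5·1 + 13·2 + 4 + 12·3 = 77

73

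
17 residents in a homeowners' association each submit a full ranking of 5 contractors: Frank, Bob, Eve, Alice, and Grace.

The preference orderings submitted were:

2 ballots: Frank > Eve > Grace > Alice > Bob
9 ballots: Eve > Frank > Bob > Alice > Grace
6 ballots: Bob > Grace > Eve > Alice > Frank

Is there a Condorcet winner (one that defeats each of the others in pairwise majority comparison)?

Yes

Head-to-head results (17 voters total):
Frank vs Bob: Frank wins 11–6.
Frank vs Eve: Eve wins 15–2.
Frank vs Alice: Frank wins 11–6.
Frank vs Grace: Frank wins 11–6.
Bob vs Eve: Eve wins 11–6.
Bob vs Alice: Bob wins 15–2.
Bob vs Grace: Bob wins 15–2.
Eve vs Alice: Eve wins 17–0.
Eve vs Grace: Eve wins 11–6.
Alice vs Grace: Alice wins 9–8.
Eve beats each rival — Frank (15–2), Bob (11–6), Alice (17–0), Grace (11–6) — so Eve is the Condorcet winner.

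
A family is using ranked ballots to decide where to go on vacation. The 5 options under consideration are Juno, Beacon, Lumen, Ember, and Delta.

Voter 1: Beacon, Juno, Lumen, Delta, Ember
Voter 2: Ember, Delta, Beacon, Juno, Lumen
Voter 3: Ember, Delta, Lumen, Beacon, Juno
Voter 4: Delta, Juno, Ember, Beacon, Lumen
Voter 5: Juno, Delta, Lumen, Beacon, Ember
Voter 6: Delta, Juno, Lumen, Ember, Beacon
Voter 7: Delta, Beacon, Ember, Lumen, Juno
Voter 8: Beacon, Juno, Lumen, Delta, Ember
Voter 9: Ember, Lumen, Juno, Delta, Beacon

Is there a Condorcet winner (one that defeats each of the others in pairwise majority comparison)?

Head-to-head results (9 voters total):
Juno vs Beacon: Beacon wins 5–4.
Juno vs Lumen: Juno wins 6–3.
Juno vs Ember: Juno wins 5–4.
Juno vs Delta: Delta wins 5–4.
Beacon vs Lumen: Beacon wins 5–4.
Beacon vs Ember: Ember wins 5–4.
Beacon vs Delta: Delta wins 7–2.
Lumen vs Ember: Ember wins 5–4.
Lumen vs Delta: Delta wins 6–3.
Ember vs Delta: Delta wins 6–3.
Delta beats each rival — Juno (5–4), Beacon (7–2), Lumen (6–3), Ember (6–3) — so Delta is the Condorcet winner.

Yes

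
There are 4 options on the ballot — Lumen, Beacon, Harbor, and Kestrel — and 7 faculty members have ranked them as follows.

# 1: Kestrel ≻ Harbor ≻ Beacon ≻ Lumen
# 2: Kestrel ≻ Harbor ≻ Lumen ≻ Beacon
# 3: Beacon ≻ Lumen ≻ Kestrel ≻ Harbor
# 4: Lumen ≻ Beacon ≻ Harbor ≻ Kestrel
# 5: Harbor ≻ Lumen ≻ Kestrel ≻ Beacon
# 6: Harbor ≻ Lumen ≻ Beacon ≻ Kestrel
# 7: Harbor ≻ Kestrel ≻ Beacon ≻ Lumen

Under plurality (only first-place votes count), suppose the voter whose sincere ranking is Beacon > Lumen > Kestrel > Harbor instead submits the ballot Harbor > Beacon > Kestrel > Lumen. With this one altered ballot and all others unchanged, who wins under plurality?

Harbor

First-place totals with the altered ballot: Lumen 1, Beacon 0, Harbor 4, Kestrel 2.
The winner is unchanged: still Harbor.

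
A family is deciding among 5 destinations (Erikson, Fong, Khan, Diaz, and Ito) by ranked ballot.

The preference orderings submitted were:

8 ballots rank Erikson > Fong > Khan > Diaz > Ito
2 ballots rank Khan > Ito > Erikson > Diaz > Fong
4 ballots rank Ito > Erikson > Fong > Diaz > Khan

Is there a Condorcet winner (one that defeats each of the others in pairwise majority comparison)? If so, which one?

Erikson

Head-to-head results (14 voters total):
Erikson vs Fong: Erikson wins 14–0.
Erikson vs Khan: Erikson wins 12–2.
Erikson vs Diaz: Erikson wins 14–0.
Erikson vs Ito: Erikson wins 8–6.
Fong vs Khan: Fong wins 12–2.
Fong vs Diaz: Fong wins 12–2.
Fong vs Ito: Fong wins 8–6.
Khan vs Diaz: Khan wins 10–4.
Khan vs Ito: Khan wins 10–4.
Diaz vs Ito: Diaz wins 8–6.
Erikson beats each rival — Fong (14–0), Khan (12–2), Diaz (14–0), Ito (8–6) — so Erikson is the Condorcet winner.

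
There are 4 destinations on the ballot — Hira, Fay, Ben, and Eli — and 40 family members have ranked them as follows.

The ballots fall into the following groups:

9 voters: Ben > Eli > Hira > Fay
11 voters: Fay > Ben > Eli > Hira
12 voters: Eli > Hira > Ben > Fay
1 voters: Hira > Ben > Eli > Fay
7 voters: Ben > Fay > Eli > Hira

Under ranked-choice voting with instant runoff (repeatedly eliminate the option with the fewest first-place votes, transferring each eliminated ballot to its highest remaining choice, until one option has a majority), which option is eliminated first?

Hira

Round 1: Ben 16, Eli 12, Fay 11, Hira 1. Hira has the fewest and is eliminated.
Round 2: Ben 17, Eli 12, Fay 11. Fay has the fewest and is eliminated.
Round 3: Ben 28, Eli 12. Ben has a majority.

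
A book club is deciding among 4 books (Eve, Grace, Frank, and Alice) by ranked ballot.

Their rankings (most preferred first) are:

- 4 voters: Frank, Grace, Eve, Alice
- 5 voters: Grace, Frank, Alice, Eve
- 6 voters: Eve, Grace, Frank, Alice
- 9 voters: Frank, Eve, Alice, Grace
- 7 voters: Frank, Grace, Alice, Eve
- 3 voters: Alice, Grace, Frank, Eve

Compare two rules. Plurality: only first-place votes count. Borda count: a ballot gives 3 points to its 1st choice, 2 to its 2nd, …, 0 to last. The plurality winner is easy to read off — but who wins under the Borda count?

Plurality first-place counts: Eve 6, Grace 5, Frank 20, Alice 3 → Frank.
Borda totals: Eve 40, Grace 55, Frank 79, Alice 30 → Frank.

Frank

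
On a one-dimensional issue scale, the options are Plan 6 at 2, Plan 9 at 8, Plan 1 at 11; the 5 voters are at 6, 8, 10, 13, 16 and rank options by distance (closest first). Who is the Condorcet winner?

With single-peaked preferences on a line, the Condorcet winner is the candidate closest to the median voter.
The median voter (position 10) is closest to Plan 1 at 11.
Check: Plan 1 vs Plan 6 — voters closer to Plan 1: 4 of 5.

Plan 1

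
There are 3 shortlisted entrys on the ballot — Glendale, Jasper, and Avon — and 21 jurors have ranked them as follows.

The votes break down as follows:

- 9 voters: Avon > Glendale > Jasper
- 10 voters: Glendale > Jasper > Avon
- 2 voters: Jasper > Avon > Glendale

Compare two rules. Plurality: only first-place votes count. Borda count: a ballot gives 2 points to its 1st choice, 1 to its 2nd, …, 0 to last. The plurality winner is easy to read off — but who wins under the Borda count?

Glendale

Plurality first-place counts: Glendale 10, Jasper 2, Avon 9 → Glendale.
Borda totals: Glendale 29, Jasper 14, Avon 20 → Glendale.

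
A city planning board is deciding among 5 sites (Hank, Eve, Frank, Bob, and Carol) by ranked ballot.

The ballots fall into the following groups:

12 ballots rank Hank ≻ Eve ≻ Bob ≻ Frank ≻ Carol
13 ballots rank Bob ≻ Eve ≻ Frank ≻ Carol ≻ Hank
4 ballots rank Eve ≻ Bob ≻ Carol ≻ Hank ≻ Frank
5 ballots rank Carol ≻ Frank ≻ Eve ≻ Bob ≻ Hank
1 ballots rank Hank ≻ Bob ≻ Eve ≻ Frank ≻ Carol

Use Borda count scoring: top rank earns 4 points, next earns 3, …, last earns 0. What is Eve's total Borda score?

Borda scores:
  Hank: 12·4 + 13·0 + 4·1 + 5·0 + 4 = 56
  Eve: 12·3 + 13·3 + 4·4 + 5·2 + 2 = 103
  Frank: 12·1 + 13·2 + 4·0 + 5·3 + 1 = 54
  Bob: 12·2 + 13·4 + 4·3 + 5·1 + 3 = 96
  Carol: 12·0 + 13·1 + 4·2 + 5·4 + 0 = 41

103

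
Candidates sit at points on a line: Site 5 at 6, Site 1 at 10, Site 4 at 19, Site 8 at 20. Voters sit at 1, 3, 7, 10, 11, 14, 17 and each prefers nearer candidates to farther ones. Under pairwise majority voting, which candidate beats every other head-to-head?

With single-peaked preferences on a line, the Condorcet winner is the candidate closest to the median voter.
The median voter (position 10) is closest to Site 1 at 10.
Check: Site 1 vs Site 4 — voters closer to Site 1: 6 of 7.

Site 1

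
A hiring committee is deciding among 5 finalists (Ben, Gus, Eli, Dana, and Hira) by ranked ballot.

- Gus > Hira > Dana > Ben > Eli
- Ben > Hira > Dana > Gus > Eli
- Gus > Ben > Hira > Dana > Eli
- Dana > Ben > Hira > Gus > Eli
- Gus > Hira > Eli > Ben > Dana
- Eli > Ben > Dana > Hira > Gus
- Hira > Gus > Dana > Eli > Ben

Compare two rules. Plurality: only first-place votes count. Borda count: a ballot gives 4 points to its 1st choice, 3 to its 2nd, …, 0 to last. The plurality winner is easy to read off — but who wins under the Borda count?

Plurality first-place counts: Ben 1, Gus 3, Eli 1, Dana 1, Hira 1 → Gus.
Borda totals: Ben 15, Gus 17, Eli 7, Dana 13, Hira 18 → Hira.

Hira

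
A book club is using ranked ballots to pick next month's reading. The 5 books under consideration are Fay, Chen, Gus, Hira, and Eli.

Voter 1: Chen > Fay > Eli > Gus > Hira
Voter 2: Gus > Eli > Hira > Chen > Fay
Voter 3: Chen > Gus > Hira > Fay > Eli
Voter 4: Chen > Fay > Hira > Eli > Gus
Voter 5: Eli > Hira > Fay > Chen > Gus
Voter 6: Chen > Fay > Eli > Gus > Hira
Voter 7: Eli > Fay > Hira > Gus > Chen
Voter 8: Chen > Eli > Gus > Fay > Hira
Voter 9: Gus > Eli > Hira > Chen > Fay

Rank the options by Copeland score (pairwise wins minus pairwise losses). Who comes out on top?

Chen

Pairwise results:
  Fay vs Chen: Chen wins 7–2.
  Fay vs Gus: Fay wins 5–4.
  Fay vs Hira: Fay wins 5–4.
  Fay vs Eli: Eli wins 5–4.
  Chen vs Gus: Chen wins 6–3.
  Chen vs Hira: Chen wins 5–4.
  Chen vs Eli: Chen wins 5–4.
  Gus vs Hira: Gus wins 6–3.
  Gus vs Eli: Eli wins 6–3.
  Hira vs Eli: Eli wins 7–2.
Copeland scores (wins − losses):
  Fay: 2 − 2 = 0
  Chen: 4 − 0 = 4
  Gus: 1 − 3 = -2
  Hira: 0 − 4 = -4
  Eli: 3 − 1 = 2
Chen has the best Copeland score.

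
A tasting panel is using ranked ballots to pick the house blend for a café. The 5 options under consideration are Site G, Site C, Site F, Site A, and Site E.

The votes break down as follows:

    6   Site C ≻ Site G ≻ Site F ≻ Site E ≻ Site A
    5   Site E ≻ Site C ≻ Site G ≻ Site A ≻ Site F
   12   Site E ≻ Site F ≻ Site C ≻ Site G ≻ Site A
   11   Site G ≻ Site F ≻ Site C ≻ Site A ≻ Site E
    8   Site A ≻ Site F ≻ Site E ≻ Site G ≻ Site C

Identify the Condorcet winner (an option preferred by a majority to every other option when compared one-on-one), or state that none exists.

Head-to-head results (42 voters total):
Site G vs Site C: Site C wins 23–19.
Site G vs Site F: Site G wins 22–20.
Site G vs Site A: Site G wins 34–8.
Site G vs Site E: Site E wins 25–17.
Site C vs Site F: Site F wins 31–11.
Site C vs Site A: Site C wins 34–8.
Site C vs Site E: Site E wins 25–17.
Site F vs Site A: Site F wins 29–13.
Site F vs Site E: Site F wins 25–17.
Site A vs Site E: Site E wins 23–19.
No candidate beats all others: Site G beats Site F beats Site C beats Site G, a majority cycle.

No Condorcet winner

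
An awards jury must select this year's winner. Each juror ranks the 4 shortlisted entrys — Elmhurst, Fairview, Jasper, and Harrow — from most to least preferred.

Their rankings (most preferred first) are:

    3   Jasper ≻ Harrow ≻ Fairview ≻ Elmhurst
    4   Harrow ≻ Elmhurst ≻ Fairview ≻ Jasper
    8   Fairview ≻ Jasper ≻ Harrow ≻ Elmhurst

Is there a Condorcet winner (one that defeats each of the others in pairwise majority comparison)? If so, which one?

Head-to-head results (15 voters total):
Elmhurst vs Fairview: Fairview wins 11–4.
Elmhurst vs Jasper: Jasper wins 11–4.
Elmhurst vs Harrow: Harrow wins 15–0.
Fairview vs Jasper: Fairview wins 12–3.
Fairview vs Harrow: Fairview wins 8–7.
Jasper vs Harrow: Jasper wins 11–4.
Fairview beats each rival — Elmhurst (11–4), Jasper (12–3), Harrow (8–7) — so Fairview is the Condorcet winner.

Fairview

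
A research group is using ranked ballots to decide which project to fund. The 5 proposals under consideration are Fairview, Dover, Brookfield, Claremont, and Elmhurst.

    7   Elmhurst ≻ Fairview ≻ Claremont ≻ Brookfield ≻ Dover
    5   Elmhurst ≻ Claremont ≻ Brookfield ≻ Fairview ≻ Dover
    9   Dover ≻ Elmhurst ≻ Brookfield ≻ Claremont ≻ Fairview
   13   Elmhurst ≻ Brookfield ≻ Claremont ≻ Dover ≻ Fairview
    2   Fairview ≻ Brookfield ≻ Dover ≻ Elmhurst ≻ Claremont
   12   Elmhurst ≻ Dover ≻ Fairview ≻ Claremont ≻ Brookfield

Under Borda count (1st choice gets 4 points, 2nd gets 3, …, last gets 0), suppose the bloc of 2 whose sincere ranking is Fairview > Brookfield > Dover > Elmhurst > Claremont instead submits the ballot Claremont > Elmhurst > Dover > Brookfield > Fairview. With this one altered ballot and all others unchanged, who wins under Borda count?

Elmhurst

Borda totals with the altered ballot: Fairview 50, Dover 89, Brookfield 76, Claremont 84, Elmhurst 181.
The winner is unchanged: still Elmhurst.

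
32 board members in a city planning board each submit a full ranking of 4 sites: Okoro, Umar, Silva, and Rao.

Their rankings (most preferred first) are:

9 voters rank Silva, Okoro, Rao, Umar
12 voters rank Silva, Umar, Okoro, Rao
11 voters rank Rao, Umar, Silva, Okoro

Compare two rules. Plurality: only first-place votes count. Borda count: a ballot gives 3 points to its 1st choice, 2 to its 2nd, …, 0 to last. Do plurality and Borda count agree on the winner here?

Plurality first-place counts: Okoro 0, Umar 0, Silva 21, Rao 11 → Silva.
Borda totals: Okoro 30, Umar 46, Silva 74, Rao 42 → Silva.
The two rules agree on Silva.

Yes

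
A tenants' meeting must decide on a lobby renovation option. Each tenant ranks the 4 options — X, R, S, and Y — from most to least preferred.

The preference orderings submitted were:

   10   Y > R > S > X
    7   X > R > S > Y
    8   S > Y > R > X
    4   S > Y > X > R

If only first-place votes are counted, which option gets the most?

First-place vote totals:
  X: 7
  R: 0
  S: 12
  Y: 10
S has the most first-place votes.

S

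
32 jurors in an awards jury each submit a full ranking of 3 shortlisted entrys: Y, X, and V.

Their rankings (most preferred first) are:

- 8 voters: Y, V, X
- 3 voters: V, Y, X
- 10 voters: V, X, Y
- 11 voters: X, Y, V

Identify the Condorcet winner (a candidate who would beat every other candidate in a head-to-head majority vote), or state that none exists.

None — there is no Condorcet winner

Head-to-head results (32 voters total):
Y vs X: X wins 21–11.
Y vs V: Y wins 19–13.
X vs V: V wins 21–11.
No candidate beats all others: Y beats V beats X beats Y, a majority cycle.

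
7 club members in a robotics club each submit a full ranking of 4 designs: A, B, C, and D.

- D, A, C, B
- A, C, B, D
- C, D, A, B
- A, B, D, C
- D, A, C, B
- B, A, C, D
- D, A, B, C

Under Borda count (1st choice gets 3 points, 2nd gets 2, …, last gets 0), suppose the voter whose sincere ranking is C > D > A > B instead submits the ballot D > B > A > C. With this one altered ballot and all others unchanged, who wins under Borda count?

Borda totals with the altered ballot: A 15, B 9, C 5, D 13.
The winner is unchanged: still A.

A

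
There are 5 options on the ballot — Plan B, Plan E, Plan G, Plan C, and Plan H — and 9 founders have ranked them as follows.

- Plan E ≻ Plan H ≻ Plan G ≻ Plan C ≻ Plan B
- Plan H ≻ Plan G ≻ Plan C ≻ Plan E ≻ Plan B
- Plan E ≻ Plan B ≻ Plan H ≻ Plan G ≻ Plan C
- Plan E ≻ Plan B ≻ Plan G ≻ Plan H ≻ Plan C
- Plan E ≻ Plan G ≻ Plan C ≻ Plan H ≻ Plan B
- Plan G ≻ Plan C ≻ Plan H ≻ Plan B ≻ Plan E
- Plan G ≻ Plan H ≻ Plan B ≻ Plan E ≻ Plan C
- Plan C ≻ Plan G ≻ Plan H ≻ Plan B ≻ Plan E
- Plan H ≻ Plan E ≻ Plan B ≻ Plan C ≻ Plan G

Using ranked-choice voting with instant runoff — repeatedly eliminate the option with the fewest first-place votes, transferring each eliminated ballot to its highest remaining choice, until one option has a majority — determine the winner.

Round 1: Plan E 4, Plan G 2, Plan H 2, Plan C 1, Plan B 0. Plan B has the fewest and is eliminated.
Round 2: Plan E 4, Plan G 2, Plan H 2, Plan C 1. Plan C has the fewest and is eliminated.
Round 3: Plan E 4, Plan G 3, Plan H 2. Plan H has the fewest and is eliminated.
Round 4: Plan E 5, Plan G 4. Plan E has a majority.

Plan E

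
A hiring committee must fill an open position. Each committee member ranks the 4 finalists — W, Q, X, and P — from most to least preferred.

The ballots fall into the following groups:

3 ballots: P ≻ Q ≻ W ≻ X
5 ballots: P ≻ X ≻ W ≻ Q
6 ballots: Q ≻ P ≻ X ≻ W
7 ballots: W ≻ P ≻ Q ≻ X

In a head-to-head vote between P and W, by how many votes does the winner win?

7

Ballots ranking P above W: 3+5+6 = 14.
Ballots ranking W above P: 7.
P wins 14–7, a margin of 7.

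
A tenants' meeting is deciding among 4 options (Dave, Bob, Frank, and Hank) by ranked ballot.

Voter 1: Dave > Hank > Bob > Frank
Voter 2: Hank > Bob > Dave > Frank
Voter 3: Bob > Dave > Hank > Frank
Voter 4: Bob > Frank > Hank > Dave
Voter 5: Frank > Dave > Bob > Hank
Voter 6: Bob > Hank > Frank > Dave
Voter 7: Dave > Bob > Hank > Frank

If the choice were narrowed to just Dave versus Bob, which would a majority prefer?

Ballots ranking Dave above Bob: 3.
Ballots ranking Bob above Dave: 4.
Bob wins the head-to-head, 4–3.

Bob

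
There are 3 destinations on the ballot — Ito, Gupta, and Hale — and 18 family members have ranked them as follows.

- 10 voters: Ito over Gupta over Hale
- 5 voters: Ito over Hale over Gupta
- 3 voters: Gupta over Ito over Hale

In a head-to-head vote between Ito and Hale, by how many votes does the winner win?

Ballots ranking Ito above Hale: 10+5+3 = 18.
Ballots ranking Hale above Ito: 0.
Ito wins 18–0, a margin of 18.

18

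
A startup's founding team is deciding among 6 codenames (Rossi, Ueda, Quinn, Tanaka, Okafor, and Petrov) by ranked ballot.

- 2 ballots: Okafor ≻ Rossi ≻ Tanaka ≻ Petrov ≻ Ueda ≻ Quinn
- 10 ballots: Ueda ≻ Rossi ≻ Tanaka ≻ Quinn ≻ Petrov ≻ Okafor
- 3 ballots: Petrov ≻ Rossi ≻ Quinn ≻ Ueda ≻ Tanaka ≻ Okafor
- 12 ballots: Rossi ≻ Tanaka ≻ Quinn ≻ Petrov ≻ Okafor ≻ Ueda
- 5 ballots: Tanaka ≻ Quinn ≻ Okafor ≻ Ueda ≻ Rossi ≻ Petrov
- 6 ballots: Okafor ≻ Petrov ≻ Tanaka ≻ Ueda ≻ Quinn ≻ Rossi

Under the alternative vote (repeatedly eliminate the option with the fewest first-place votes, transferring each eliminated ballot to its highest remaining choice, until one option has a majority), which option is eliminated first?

Round 1: Rossi 12, Ueda 10, Okafor 8, Tanaka 5, Petrov 3, Quinn 0. Quinn has the fewest and is eliminated.
Round 2: Rossi 12, Ueda 10, Okafor 8, Tanaka 5, Petrov 3. Petrov has the fewest and is eliminated.
Round 3: Rossi 15, Ueda 10, Okafor 8, Tanaka 5. Tanaka has the fewest and is eliminated.
Round 4: Rossi 15, Okafor 13, Ueda 10. Ueda has the fewest and is eliminated.
Round 5: Rossi 25, Okafor 13. Rossi has a majority.

Quinn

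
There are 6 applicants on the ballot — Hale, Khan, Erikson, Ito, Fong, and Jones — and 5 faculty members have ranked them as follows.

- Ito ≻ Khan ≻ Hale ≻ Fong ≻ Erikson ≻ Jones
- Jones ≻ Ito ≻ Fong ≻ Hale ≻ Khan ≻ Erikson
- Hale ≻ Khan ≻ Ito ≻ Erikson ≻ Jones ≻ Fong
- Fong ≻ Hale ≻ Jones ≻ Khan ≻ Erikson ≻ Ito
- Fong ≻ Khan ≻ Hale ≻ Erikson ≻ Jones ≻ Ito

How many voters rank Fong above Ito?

2

Ballots ranking Fong above Ito: 2.
Ballots ranking Ito above Fong: 3.
So 2 of 5 voters prefer Fong to Ito.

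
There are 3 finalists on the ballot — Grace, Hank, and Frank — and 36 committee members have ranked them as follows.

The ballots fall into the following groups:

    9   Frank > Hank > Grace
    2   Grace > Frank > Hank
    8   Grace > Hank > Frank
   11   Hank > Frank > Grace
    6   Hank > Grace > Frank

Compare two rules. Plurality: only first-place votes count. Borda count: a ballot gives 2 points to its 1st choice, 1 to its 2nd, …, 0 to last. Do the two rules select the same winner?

Yes

Plurality first-place counts: Grace 10, Hank 17, Frank 9 → Hank.
Borda totals: Grace 26, Hank 51, Frank 31 → Hank.
The two rules agree on Hank.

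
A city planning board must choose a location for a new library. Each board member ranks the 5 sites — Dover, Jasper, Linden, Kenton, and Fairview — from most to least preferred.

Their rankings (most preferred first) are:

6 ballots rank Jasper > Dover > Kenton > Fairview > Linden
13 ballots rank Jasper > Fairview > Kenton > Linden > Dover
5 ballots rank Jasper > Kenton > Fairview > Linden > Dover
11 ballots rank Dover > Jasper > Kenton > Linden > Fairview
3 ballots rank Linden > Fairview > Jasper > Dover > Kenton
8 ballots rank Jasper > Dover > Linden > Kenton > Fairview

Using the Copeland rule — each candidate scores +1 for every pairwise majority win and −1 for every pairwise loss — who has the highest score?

Jasper

Pairwise results:
  Dover vs Jasper: Jasper wins 35–11.
  Dover vs Linden: Dover wins 25–21.
  Dover vs Kenton: Dover wins 28–18.
  Dover vs Fairview: Dover wins 25–21.
  Jasper vs Linden: Jasper wins 43–3.
  Jasper vs Kenton: Jasper wins 46–0.
  Jasper vs Fairview: Jasper wins 43–3.
  Linden vs Kenton: Kenton wins 35–11.
  Linden vs Fairview: Fairview wins 24–22.
  Kenton vs Fairview: Kenton wins 30–16.
Copeland scores (wins − losses):
  Dover: 3 − 1 = 2
  Jasper: 4 − 0 = 4
  Linden: 0 − 4 = -4
  Kenton: 2 − 2 = 0
  Fairview: 1 − 3 = -2
Jasper has the best Copeland score.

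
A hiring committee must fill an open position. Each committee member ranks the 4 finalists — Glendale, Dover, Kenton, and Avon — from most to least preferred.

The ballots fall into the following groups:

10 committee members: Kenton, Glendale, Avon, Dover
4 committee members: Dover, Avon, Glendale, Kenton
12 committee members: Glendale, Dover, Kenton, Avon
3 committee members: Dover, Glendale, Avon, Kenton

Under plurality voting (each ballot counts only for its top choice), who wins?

Glendale

First-place vote totals:
  Glendale: 12
  Dover: 7
  Kenton: 10
  Avon: 0
Glendale has the most first-place votes.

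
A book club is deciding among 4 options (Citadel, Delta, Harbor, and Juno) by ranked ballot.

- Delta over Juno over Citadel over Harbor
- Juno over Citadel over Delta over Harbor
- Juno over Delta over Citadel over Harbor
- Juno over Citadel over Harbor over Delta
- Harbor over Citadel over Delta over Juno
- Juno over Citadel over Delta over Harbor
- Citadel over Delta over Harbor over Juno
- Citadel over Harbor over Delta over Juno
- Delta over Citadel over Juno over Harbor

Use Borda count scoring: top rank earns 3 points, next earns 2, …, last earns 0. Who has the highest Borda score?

Borda scores:
  Citadel: 1 + 2 + 1 + 2 + 2 + 2 + 3 + 3 + 2 = 18
  Delta: 3 + 1 + 2 + 0 + 1 + 1 + 2 + 1 + 3 = 14
  Harbor: 0 + 0 + 0 + 1 + 3 + 0 + 1 + 2 + 0 = 7
  Juno: 2 + 3 + 3 + 3 + 0 + 3 + 0 + 0 + 1 = 15
Citadel has the highest total.

Citadel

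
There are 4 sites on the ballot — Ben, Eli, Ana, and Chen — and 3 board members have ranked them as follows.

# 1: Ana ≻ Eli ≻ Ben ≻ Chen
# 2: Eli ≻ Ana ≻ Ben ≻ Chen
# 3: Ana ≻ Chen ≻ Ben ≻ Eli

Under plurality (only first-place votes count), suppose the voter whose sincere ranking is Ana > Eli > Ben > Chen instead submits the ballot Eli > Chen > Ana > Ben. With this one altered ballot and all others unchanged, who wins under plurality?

Eli

First-place totals with the altered ballot: Ben 0, Eli 2, Ana 1, Chen 0.
The switch changes the winner from Ana to Eli.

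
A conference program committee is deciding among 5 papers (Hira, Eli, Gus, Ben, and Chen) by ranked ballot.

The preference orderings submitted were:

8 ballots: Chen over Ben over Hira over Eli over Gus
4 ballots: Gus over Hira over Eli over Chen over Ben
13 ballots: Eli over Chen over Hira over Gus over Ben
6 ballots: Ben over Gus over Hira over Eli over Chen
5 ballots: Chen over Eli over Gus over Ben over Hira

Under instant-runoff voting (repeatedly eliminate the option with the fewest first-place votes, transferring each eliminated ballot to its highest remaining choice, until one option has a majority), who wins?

Eli

Round 1: Eli 13, Chen 13, Ben 6, Gus 4, Hira 0. Hira has the fewest and is eliminated.
Round 2: Eli 13, Chen 13, Ben 6, Gus 4. Gus has the fewest and is eliminated.
Round 3: Eli 17, Chen 13, Ben 6. Ben has the fewest and is eliminated.
Round 4: Eli 23, Chen 13. Eli has a majority.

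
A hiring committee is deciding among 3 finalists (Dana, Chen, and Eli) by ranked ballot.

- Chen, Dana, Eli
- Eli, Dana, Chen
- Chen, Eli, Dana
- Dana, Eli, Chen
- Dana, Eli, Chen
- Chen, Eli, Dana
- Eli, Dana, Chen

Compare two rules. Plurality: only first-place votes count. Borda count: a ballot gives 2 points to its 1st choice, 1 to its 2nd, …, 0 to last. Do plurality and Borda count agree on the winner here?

No

Plurality first-place counts: Dana 2, Chen 3, Eli 2 → Chen.
Borda totals: Dana 7, Chen 6, Eli 8 → Eli.
The two rules disagree: plurality picks Chen, Borda picks Eli.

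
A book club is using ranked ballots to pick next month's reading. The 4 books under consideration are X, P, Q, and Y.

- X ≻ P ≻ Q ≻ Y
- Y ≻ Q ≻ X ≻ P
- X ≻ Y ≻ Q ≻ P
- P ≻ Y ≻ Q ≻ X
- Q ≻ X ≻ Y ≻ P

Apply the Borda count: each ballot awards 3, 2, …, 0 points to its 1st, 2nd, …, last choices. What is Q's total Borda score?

Borda scores:
  X: 3 + 1 + 3 + 0 + 2 = 9
  P: 2 + 0 + 0 + 3 + 0 = 5
  Q: 1 + 2 + 1 + 1 + 3 = 8
  Y: 0 + 3 + 2 + 2 + 1 = 8

8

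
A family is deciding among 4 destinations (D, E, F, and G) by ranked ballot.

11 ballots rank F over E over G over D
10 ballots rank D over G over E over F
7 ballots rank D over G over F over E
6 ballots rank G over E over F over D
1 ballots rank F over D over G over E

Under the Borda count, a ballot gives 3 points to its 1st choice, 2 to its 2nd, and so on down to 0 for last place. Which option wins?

Borda scores:
  D: 11·0 + 10·3 + 7·3 + 6·0 + 2 = 53
  E: 11·2 + 10·1 + 7·0 + 6·2 + 0 = 44
  F: 11·3 + 10·0 + 7·1 + 6·1 + 3 = 49
  G: 11·1 + 10·2 + 7·2 + 6·3 + 1 = 64
G has the highest total.

G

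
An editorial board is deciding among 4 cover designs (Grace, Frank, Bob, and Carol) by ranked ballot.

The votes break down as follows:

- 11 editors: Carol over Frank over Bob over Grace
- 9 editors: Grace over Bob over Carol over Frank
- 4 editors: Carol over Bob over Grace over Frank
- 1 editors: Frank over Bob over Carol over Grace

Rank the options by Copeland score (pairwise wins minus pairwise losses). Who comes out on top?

Carol

Pairwise results:
  Grace vs Frank: Grace wins 13–12.
  Grace vs Bob: Bob wins 16–9.
  Grace vs Carol: Carol wins 16–9.
  Frank vs Bob: Bob wins 13–12.
  Frank vs Carol: Carol wins 24–1.
  Bob vs Carol: Carol wins 15–10.
Copeland scores (wins − losses):
  Grace: 1 − 2 = -1
  Frank: 0 − 3 = -3
  Bob: 2 − 1 = 1
  Carol: 3 − 0 = 3
Carol has the best Copeland score.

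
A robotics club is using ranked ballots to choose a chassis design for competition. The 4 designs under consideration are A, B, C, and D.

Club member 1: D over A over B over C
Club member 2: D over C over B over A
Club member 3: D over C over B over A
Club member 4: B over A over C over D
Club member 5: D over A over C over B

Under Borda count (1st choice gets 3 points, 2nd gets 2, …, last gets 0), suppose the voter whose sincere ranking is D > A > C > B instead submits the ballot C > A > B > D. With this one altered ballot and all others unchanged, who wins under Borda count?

Borda totals with the altered ballot: A 6, B 7, C 8, D 9.
The winner is unchanged: still D.

D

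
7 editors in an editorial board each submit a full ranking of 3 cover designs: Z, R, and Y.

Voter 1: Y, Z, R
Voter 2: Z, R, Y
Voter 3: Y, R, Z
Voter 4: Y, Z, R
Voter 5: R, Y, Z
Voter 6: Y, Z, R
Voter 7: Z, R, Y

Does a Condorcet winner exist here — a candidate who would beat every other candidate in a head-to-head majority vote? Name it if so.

Y

Head-to-head results (7 voters total):
Z vs R: Z wins 5–2.
Z vs Y: Y wins 5–2.
R vs Y: Y wins 4–3.
Y beats each rival — Z (5–2), R (4–3) — so Y is the Condorcet winner.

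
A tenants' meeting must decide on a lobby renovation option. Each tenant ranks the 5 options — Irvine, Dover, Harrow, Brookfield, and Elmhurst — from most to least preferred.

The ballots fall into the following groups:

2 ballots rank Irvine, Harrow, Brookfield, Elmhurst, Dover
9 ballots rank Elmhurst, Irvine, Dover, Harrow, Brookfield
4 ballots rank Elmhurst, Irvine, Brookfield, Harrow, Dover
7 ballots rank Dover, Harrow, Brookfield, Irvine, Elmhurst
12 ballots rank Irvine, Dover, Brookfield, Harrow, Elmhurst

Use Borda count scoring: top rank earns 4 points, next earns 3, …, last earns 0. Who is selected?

Irvine

Borda scores:
  Irvine: 2·4 + 9·3 + 4·3 + 7·1 + 12·4 = 102
  Dover: 2·0 + 9·2 + 4·0 + 7·4 + 12·3 = 82
  Harrow: 2·3 + 9·1 + 4·1 + 7·3 + 12·1 = 52
  Brookfield: 2·2 + 9·0 + 4·2 + 7·2 + 12·2 = 50
  Elmhurst: 2·1 + 9·4 + 4·4 + 7·0 + 12·0 = 54
Irvine has the highest total.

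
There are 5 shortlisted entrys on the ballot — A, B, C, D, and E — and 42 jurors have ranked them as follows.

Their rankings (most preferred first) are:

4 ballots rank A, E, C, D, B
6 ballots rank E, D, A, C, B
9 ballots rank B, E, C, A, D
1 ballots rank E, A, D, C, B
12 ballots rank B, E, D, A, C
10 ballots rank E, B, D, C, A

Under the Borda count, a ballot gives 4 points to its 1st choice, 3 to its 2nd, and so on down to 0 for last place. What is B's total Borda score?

114

Borda scores:
  A: 4·4 + 6·2 + 9·1 + 3 + 12·1 + 10·0 = 52
  B: 4·0 + 6·0 + 9·4 + 0 + 12·4 + 10·3 = 114
  C: 4·2 + 6·1 + 9·2 + 1 + 12·0 + 10·1 = 43
  D: 4·1 + 6·3 + 9·0 + 2 + 12·2 + 10·2 = 68
  E: 4·3 + 6·4 + 9·3 + 4 + 12·3 + 10·4 = 143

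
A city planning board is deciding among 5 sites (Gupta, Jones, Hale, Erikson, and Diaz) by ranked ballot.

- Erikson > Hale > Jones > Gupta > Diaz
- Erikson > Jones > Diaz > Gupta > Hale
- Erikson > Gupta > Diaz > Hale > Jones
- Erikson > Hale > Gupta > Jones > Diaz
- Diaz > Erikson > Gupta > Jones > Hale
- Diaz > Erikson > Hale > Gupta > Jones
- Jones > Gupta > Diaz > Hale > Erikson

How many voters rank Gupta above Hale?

4

Ballots ranking Gupta above Hale: 4.
Ballots ranking Hale above Gupta: 3.
So 4 of 7 voters prefer Gupta to Hale.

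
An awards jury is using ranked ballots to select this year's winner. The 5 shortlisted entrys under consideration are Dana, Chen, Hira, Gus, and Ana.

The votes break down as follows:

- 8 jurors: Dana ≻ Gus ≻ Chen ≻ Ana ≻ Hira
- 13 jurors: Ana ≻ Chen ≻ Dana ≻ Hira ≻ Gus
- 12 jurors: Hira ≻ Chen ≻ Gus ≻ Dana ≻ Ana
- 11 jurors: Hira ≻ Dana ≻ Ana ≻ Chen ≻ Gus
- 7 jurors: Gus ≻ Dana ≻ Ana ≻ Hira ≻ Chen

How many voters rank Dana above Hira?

Ballots ranking Dana above Hira: 8+13+7 = 28.
Ballots ranking Hira above Dana: 12+11 = 23.
So 28 of 51 voters prefer Dana to Hira.

28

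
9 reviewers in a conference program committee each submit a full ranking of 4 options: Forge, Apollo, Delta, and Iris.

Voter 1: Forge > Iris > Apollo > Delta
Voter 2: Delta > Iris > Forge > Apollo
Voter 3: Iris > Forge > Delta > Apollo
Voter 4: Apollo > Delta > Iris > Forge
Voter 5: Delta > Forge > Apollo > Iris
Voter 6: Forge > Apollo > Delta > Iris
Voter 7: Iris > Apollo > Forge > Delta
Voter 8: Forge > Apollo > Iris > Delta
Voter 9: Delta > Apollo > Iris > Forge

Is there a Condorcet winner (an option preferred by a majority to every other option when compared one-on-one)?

Head-to-head results (9 voters total):
Forge vs Apollo: Forge wins 6–3.
Forge vs Delta: Forge wins 5–4.
Forge vs Iris: Iris wins 5–4.
Apollo vs Delta: Apollo wins 5–4.
Apollo vs Iris: Apollo wins 5–4.
Delta vs Iris: Delta wins 5–4.
No candidate beats all others: Forge beats Apollo beats Iris beats Forge, a majority cycle.

No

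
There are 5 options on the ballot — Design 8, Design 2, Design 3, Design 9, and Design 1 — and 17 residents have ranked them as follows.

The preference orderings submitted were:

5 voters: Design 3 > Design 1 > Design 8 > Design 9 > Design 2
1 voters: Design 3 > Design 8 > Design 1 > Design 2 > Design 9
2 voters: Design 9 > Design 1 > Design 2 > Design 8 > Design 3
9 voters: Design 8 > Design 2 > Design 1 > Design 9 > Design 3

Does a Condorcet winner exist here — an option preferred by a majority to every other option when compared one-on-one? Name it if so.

Head-to-head results (17 voters total):
Design 8 vs Design 2: Design 8 wins 15–2.
Design 8 vs Design 3: Design 8 wins 11–6.
Design 8 vs Design 9: Design 8 wins 15–2.
Design 8 vs Design 1: Design 8 wins 10–7.
Design 2 vs Design 3: Design 2 wins 11–6.
Design 2 vs Design 9: Design 2 wins 10–7.
Design 2 vs Design 1: Design 2 wins 9–8.
Design 3 vs Design 9: Design 9 wins 11–6.
Design 3 vs Design 1: Design 1 wins 11–6.
Design 9 vs Design 1: Design 1 wins 15–2.
Design 8 beats each rival — Design 2 (15–2), Design 3 (11–6), Design 9 (15–2), Design 1 (10–7) — so Design 8 is the Condorcet winner.

Design 8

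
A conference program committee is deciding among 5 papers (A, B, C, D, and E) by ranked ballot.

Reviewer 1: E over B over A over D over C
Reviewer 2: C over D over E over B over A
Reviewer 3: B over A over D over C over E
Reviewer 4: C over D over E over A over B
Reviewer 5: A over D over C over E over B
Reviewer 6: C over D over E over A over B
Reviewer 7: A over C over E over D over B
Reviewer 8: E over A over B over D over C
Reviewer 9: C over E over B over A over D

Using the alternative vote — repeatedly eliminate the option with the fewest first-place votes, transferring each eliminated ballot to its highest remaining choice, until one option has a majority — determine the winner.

A

Round 1: C 4, A 2, E 2, B 1, D 0. D has the fewest and is eliminated.
Round 2: C 4, A 2, E 2, B 1. B has the fewest and is eliminated.
Round 3: C 4, A 3, E 2. E has the fewest and is eliminated.
Round 4: A 5, C 4. A has a majority.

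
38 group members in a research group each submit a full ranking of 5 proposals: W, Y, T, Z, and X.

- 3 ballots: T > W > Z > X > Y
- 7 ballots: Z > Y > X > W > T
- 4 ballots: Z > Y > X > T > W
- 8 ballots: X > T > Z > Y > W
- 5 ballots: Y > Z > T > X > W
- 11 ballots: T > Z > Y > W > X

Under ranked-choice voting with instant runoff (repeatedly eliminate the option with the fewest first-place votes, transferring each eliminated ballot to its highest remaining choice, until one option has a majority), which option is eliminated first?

W

Round 1: T 14, Z 11, X 8, Y 5, W 0. W has the fewest and is eliminated.
Round 2: T 14, Z 11, X 8, Y 5. Y has the fewest and is eliminated.
Round 3: Z 16, T 14, X 8. X has the fewest and is eliminated.
Round 4: T 22, Z 16. T has a majority.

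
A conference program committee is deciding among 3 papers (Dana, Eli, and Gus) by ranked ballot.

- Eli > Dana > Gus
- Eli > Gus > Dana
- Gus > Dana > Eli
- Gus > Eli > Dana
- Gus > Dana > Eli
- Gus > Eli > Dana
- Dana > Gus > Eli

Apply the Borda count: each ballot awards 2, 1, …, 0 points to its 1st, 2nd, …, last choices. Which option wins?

Gus

Borda scores:
  Dana: 1 + 0 + 1 + 0 + 1 + 0 + 2 = 5
  Eli: 2 + 2 + 0 + 1 + 0 + 1 + 0 = 6
  Gus: 0 + 1 + 2 + 2 + 2 + 2 + 1 = 10
Gus has the highest total.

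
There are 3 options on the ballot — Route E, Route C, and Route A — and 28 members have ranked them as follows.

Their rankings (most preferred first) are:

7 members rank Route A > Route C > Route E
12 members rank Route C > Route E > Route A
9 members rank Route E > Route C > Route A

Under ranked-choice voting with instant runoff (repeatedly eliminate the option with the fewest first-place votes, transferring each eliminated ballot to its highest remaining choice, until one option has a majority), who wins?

Route C

Round 1: Route C 12, Route E 9, Route A 7. Route A has the fewest and is eliminated.
Round 2: Route C 19, Route E 9. Route C has a majority.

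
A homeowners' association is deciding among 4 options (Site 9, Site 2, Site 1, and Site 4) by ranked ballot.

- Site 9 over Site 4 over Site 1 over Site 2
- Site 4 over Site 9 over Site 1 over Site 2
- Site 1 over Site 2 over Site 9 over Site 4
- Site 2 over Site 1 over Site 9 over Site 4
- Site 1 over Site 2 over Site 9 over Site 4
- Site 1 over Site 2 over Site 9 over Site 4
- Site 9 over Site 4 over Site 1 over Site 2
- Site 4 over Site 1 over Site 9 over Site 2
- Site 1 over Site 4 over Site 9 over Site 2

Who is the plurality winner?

First-place vote totals:
  Site 9: 2
  Site 2: 1
  Site 1: 4
  Site 4: 2
Site 1 has the most first-place votes.

Site 1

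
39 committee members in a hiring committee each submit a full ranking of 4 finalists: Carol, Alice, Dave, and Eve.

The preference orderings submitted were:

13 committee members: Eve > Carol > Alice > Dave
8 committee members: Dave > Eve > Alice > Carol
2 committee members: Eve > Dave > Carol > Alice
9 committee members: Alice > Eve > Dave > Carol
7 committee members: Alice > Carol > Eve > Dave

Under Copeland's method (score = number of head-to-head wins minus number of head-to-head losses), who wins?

Pairwise results:
  Carol vs Alice: Alice wins 24–15.
  Carol vs Dave: Carol wins 20–19.
  Carol vs Eve: Eve wins 32–7.
  Alice vs Dave: Alice wins 29–10.
  Alice vs Eve: Eve wins 23–16.
  Dave vs Eve: Eve wins 31–8.
Copeland scores (wins − losses):
  Carol: 1 − 2 = -1
  Alice: 2 − 1 = 1
  Dave: 0 − 3 = -3
  Eve: 3 − 0 = 3
Eve has the best Copeland score.

Eve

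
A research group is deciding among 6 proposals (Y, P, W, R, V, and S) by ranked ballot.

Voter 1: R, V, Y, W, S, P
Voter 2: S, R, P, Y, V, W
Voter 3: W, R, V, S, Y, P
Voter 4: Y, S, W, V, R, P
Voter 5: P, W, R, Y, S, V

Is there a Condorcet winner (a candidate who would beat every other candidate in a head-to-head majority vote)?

Head-to-head results (5 voters total):
Y vs P: Y wins 3–2.
Y vs W: Y wins 3–2.
Y vs R: R wins 4–1.
Y vs V: Y wins 3–2.
Y vs S: Y wins 3–2.
P vs W: W wins 3–2.
P vs R: R wins 4–1.
P vs V: V wins 3–2.
P vs S: S wins 4–1.
W vs R: W wins 3–2.
W vs V: W wins 3–2.
W vs S: W wins 3–2.
R vs V: R wins 4–1.
R vs S: R wins 3–2.
V vs S: S wins 3–2.
No candidate beats all others: Y beats W beats R beats Y, a majority cycle.

No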